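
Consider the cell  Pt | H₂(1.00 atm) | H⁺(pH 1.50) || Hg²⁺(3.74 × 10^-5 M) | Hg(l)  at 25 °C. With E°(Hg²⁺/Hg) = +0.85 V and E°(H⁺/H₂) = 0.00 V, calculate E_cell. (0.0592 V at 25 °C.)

The Hg²⁺/Hg couple is the cathode, so E°_cell = 0.85 V; n = 2.
[H⁺] = 10^(−1.50) = 0.032 M, and Q = [H⁺]^2 / ([Hg²⁺]·P(H₂)) = 26.7.
E = E° − (0.0592/2) log Q = 0.85 − (0.0592/2)(1.427) = 0.808 V.

0.81 V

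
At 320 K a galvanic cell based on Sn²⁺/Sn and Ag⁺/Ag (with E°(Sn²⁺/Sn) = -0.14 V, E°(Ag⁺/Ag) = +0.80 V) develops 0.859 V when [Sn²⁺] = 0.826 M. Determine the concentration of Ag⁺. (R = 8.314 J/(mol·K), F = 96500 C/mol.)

0.048 M

From the Nernst equation, ln Q = nF(E° − E)/RT = 2×96500×(0.94 − 0.859)/(8.314×320) = 5.876, so Q = 356.
With Q = [Sn²⁺]/[Ag⁺]^2 and the known concentrations, [Ag⁺]^2 in the denominator gives [Ag⁺] = 0.048 M.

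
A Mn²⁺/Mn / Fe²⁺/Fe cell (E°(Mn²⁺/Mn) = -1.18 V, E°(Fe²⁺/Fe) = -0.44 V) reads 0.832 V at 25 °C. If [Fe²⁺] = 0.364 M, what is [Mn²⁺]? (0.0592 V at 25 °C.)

From the Nernst equation, log Q = n(E° − E)/0.0592 = 2(0.74 − 0.832)/0.0592 = -3.108, so Q = 7.8 × 10^-4.
With Q = [Mn²⁺]/[Fe²⁺] and the known concentrations, [Mn²⁺] in the numerator gives [Mn²⁺] = 2.8 × 10^-4 M.

2.8 × 10^-4 M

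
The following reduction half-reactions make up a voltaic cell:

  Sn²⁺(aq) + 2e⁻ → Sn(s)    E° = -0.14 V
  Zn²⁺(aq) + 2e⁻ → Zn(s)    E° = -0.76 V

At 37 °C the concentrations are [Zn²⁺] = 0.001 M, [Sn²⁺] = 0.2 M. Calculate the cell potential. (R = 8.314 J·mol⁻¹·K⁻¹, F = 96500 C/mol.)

0.691 V

The Sn²⁺/Sn couple has the higher reduction potential and acts as the cathode, so E°_cell = -0.14 − (-0.76) = 0.62 V.
Balancing electrons gives n = 2; the reaction quotient is Q = [Zn²⁺]/[Sn²⁺] = 0.00500.
E = E° − (RT/nF) ln Q = 0.62 − (8.314×310)/(2×96500) × (-5.298) = 0.620 + 0.071 = 0.691 V.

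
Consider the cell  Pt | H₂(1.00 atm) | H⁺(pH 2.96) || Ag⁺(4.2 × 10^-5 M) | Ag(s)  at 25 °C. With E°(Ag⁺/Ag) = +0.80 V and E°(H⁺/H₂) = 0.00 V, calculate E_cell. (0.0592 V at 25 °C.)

The Ag⁺/Ag couple is the cathode, so E°_cell = 0.80 V; n = 2.
[H⁺] = 10^(−2.96) = 0.0011 M, and Q = [H⁺]^2 / ([Ag⁺]^2·P(H₂)) = 682.
E = E° − (0.0592/2) log Q = 0.80 − (0.0592/2)(2.834) = 0.716 V.

0.72 V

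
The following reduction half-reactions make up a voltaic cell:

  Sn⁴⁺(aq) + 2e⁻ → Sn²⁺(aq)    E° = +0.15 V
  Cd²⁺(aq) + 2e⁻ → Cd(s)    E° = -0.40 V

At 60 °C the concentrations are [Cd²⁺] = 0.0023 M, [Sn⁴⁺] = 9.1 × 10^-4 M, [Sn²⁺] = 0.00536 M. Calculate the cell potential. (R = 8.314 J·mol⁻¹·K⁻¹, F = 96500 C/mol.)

The Sn⁴⁺/Sn²⁺ couple has the higher reduction potential and acts as the cathode, so E°_cell = +0.15 − (-0.40) = 0.55 V.
Balancing electrons gives n = 2; the reaction quotient is Q = [Cd²⁺]·[Sn²⁺]/[Sn⁴⁺] = 0.0135.
E = E° − (RT/nF) ln Q = 0.55 − (8.314×333)/(2×96500) × (-4.302) = 0.550 + 0.062 = 0.612 V.

0.612 V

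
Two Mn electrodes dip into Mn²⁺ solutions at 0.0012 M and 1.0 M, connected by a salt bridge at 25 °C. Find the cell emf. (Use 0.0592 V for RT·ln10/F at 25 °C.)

Both half-cells are Mn²⁺/Mn, so E°_cell = 0. The concentrated side is the cathode; the cell reaction moves Mn²⁺ from high to low concentration with n = 2.
Q = [Mn²⁺]_dilute/[Mn²⁺]_conc = 0.0012/1.0 = 0.00120.
E = 0 − (0.0592/2) log Q = −(0.0592/2)(-2.921) = 0.0865 V.

0.086 V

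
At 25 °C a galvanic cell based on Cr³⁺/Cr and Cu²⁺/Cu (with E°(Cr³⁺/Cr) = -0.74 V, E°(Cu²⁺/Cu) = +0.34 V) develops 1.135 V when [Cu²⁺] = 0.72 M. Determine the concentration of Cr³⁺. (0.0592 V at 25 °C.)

From the Nernst equation, log Q = n(E° − E)/0.0592 = 6(1.08 − 1.135)/0.0592 = -5.574, so Q = 2.66 × 10^-6.
With Q = [Cr³⁺]^2/[Cu²⁺]^3 and the known concentrations, [Cr³⁺]^2 in the numerator gives [Cr³⁺] = 0.001 M.

0.001 M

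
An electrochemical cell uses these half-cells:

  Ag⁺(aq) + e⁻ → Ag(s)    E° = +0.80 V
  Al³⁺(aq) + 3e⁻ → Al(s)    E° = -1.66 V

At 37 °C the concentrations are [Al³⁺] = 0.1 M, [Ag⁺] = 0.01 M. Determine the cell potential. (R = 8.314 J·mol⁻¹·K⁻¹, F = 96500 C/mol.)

2.36 V

The Ag⁺/Ag couple has the higher reduction potential and acts as the cathode, so E°_cell = +0.80 − (-1.66) = 2.46 V.
Balancing electrons gives n = 3; the reaction quotient is Q = [Al³⁺]/[Ag⁺]^3 = 1 × 10^5.
E = E° − (RT/nF) ln Q = 2.46 − (8.314×310)/(3×96500) × (11.513) = 2.460 − 0.102 = 2.358 V.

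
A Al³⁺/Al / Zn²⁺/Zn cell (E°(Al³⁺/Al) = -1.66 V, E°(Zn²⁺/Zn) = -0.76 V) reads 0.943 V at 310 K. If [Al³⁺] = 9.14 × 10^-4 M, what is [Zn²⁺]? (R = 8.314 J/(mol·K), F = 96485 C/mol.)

From the Nernst equation, ln Q = nF(E° − E)/RT = 6×96485×(0.90 − 0.943)/(8.314×310) = -9.658, so Q = 6.39 × 10^-5.
With Q = [Al³⁺]^2/[Zn²⁺]^3 and the known concentrations, [Zn²⁺]^3 in the denominator gives [Zn²⁺] = 0.24 M.

0.24 M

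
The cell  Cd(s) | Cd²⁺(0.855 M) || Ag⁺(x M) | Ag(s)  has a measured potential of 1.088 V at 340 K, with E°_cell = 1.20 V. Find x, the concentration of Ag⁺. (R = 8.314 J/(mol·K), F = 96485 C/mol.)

From the Nernst equation, ln Q = nF(E° − E)/RT = 2×96485×(1.20 − 1.088)/(8.314×340) = 7.646, so Q = 2090.
With Q = [Cd²⁺]/[Ag⁺]^2 and the known concentrations, [Ag⁺]^2 in the denominator gives [Ag⁺] = 0.02 M.

0.02 M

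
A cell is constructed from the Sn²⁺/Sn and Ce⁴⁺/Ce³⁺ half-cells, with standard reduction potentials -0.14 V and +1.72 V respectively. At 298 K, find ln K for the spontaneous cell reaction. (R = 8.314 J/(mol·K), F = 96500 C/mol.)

ln K = 144.9

E°_cell = +1.72 − (-0.14) = 1.86 V, with n = 2 electrons transferred.
At equilibrium E = 0, so the Nernst equation gives ln K = nFE°/RT = (2)(96500)(1.86)/((8.314)(298)) = 144.89.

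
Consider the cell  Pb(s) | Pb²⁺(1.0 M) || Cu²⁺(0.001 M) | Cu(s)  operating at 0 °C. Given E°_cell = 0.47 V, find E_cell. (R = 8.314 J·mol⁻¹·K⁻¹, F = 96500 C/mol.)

0.389 V

Balancing electrons gives n = 2; the reaction quotient is Q = [Pb²⁺]/[Cu²⁺] = 1000.
E = E° − (RT/nF) ln Q = 0.47 − (8.314×273)/(2×96500) × (6.908) = 0.470 − 0.081 = 0.389 V.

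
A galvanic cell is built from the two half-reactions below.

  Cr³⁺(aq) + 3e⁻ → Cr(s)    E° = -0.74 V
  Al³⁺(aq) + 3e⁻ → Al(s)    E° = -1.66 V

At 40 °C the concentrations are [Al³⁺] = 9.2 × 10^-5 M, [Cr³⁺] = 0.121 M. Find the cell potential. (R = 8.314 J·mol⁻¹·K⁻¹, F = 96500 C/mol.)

0.985 V

The Cr³⁺/Cr couple has the higher reduction potential and acts as the cathode, so E°_cell = -0.74 − (-1.66) = 0.92 V.
Balancing electrons gives n = 3; the reaction quotient is Q = [Al³⁺]/[Cr³⁺] = 7.6 × 10^-4.
E = E° − (RT/nF) ln Q = 0.92 − (8.314×313)/(3×96500) × (-7.182) = 0.920 + 0.065 = 0.985 V.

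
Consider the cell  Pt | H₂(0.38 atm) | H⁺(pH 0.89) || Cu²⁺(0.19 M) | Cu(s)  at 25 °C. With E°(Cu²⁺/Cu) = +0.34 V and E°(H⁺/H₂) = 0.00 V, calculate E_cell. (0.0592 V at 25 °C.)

The Cu²⁺/Cu couple is the cathode, so E°_cell = 0.34 V; n = 2.
[H⁺] = 10^(−0.89) = 0.13 M, and Q = [H⁺]^2 / ([Cu²⁺]·P(H₂)) = 0.230.
E = E° − (0.0592/2) log Q = 0.34 − (0.0592/2)(-0.639) = 0.359 V.

0.36 V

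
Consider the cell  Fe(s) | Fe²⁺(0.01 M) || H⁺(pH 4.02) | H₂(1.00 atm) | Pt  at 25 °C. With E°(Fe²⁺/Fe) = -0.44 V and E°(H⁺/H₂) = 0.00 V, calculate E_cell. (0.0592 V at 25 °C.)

0.26 V

The hydrogen couple is the cathode, so E°_cell = 0.44 V; n = 2.
[H⁺] = 10^(−4.02) = 9.5 × 10^-5 M, and Q = [Fe²⁺]·P(H₂) / [H⁺]^2 = 1.1 × 10^6.
E = E° − (0.0592/2) log Q = 0.44 − (0.0592/2)(6.040) = 0.261 V.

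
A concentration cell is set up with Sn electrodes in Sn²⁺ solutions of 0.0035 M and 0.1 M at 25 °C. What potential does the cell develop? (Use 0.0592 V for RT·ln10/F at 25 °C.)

Both half-cells are Sn²⁺/Sn, so E°_cell = 0. The concentrated side is the cathode; the cell reaction moves Sn²⁺ from high to low concentration with n = 2.
Q = [Sn²⁺]_dilute/[Sn²⁺]_conc = 0.0035/0.1 = 0.0350.
E = 0 − (0.0592/2) log Q = −(0.0592/2)(-1.456) = 0.0431 V.

0.043 V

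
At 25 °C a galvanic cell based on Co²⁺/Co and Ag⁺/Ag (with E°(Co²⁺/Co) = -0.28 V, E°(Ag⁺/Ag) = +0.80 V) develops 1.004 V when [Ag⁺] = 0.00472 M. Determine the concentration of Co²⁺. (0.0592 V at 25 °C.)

0.0082 M

From the Nernst equation, log Q = n(E° − E)/0.0592 = 2(1.08 − 1.004)/0.0592 = 2.568, so Q = 369.
With Q = [Co²⁺]/[Ag⁺]^2 and the known concentrations, [Co²⁺] in the numerator gives [Co²⁺] = 0.0082 M.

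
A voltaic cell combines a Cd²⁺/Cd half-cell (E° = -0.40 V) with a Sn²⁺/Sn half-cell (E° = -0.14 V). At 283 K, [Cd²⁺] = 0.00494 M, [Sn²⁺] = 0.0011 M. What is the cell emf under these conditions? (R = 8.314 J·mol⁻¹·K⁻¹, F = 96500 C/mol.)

The Sn²⁺/Sn couple has the higher reduction potential and acts as the cathode, so E°_cell = -0.14 − (-0.40) = 0.26 V.
Balancing electrons gives n = 2; the reaction quotient is Q = [Cd²⁺]/[Sn²⁺] = 4.49.
E = E° − (RT/nF) ln Q = 0.26 − (8.314×283)/(2×96500) × (1.502) = 0.260 − 0.018 = 0.242 V.

0.242 V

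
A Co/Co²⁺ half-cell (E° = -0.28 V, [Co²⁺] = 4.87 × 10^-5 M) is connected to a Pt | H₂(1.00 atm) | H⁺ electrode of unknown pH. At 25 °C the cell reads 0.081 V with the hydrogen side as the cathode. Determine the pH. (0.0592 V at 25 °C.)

pH = 5.52

E°_cell = 0.28 V and n = 2.
log Q = n(E° − E)/0.0592 = 2×(0.28 − 0.081)/0.0592 = 6.723.
With Q = [Co²⁺]·P(H₂) / [H⁺]^2, solving for [H⁺] gives log[H⁺] = -5.518, so pH = 5.52.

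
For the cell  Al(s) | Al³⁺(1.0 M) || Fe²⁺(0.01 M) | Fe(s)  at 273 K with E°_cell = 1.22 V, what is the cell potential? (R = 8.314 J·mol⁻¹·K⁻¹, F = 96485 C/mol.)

1.17 V

Balancing electrons gives n = 6; the reaction quotient is Q = [Al³⁺]^2/[Fe²⁺]^3 = 1 × 10^6.
E = E° − (RT/nF) ln Q = 1.22 − (8.314×273)/(6×96485) × (13.816) = 1.220 − 0.054 = 1.166 V.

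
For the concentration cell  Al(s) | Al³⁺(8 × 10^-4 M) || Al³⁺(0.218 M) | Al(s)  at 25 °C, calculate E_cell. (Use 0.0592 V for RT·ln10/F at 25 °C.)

Both half-cells are Al³⁺/Al, so E°_cell = 0. The concentrated side is the cathode; the cell reaction moves Al³⁺ from high to low concentration with n = 3.
Q = [Al³⁺]_dilute/[Al³⁺]_conc = 8 × 10^-4/0.218 = 0.00367.
E = 0 − (0.0592/3) log Q = −(0.0592/3)(-2.435) = 0.0481 V.

0.048 V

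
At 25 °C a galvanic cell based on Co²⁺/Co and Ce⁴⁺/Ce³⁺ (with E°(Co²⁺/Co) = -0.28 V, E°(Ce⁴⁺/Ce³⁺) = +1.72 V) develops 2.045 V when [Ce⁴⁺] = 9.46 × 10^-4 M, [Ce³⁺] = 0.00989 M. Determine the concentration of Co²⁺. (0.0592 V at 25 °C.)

2.8 × 10^-4 M

From the Nernst equation, log Q = n(E° − E)/0.0592 = 2(2.00 − 2.045)/0.0592 = -1.520, so Q = 0.0302.
With Q = [Co²⁺]·[Ce³⁺]^2/[Ce⁴⁺]^2 and the known concentrations, [Co²⁺] in the numerator gives [Co²⁺] = 2.8 × 10^-4 M.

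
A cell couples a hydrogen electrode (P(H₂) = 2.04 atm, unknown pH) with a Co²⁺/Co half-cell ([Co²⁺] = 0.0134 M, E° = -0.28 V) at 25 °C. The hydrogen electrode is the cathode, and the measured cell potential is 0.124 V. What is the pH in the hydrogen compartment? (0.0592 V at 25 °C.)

E°_cell = 0.28 V and n = 2.
log Q = n(E° − E)/0.0592 = 2×(0.28 − 0.124)/0.0592 = 5.270.
With Q = [Co²⁺]·P(H₂) / [H⁺]^2, solving for [H⁺] gives log[H⁺] = -3.417, so pH = 3.42.

pH = 3.42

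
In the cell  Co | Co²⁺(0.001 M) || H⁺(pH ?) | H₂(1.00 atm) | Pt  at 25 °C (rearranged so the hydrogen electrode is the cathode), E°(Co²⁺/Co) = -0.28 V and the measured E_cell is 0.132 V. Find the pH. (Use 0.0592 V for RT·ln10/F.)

pH = 4.00

E°_cell = 0.28 V and n = 2.
log Q = n(E° − E)/0.0592 = 2×(0.28 − 0.132)/0.0592 = 5.000.
With Q = [Co²⁺]·P(H₂) / [H⁺]^2, solving for [H⁺] gives log[H⁺] = -4.000, so pH = 4.00.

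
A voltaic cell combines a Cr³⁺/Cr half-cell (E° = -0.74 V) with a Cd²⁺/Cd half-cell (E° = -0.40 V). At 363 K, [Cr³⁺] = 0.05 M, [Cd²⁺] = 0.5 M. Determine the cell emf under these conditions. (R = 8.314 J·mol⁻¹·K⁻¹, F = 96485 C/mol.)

0.360 V

The Cd²⁺/Cd couple has the higher reduction potential and acts as the cathode, so E°_cell = -0.40 − (-0.74) = 0.34 V.
Balancing electrons gives n = 6; the reaction quotient is Q = [Cr³⁺]^2/[Cd²⁺]^3 = 0.0200.
E = E° − (RT/nF) ln Q = 0.34 − (8.314×363)/(6×96485) × (-3.912) = 0.340 + 0.020 = 0.360 V.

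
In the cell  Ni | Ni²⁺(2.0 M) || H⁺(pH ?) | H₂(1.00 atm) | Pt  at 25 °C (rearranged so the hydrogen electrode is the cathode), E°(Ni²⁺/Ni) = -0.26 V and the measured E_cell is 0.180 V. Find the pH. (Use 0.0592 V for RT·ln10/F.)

E°_cell = 0.26 V and n = 2.
log Q = n(E° − E)/0.0592 = 2×(0.26 − 0.180)/0.0592 = 2.703.
With Q = [Ni²⁺]·P(H₂) / [H⁺]^2, solving for [H⁺] gives log[H⁺] = -1.201, so pH = 1.20.

pH = 1.20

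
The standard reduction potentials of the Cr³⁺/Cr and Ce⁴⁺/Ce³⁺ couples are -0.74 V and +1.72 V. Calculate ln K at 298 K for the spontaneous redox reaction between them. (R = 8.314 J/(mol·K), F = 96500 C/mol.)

ln K = 287.4

E°_cell = +1.72 − (-0.74) = 2.46 V, with n = 3 electrons transferred.
At equilibrium E = 0, so the Nernst equation gives ln K = nFE°/RT = (3)(96500)(2.46)/((8.314)(298)) = 287.45.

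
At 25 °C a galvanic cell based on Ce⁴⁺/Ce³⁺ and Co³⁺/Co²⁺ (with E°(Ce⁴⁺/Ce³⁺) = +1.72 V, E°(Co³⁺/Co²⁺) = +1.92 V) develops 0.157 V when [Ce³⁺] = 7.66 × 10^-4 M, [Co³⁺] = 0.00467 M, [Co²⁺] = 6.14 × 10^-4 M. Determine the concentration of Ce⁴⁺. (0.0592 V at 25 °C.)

0.031 M

From the Nernst equation, log Q = n(E° − E)/0.0592 = 1(0.20 − 0.157)/0.0592 = 0.726, so Q = 5.33.
With Q = [Ce⁴⁺]·[Co²⁺]/([Ce³⁺]·[Co³⁺]) and the known concentrations, [Ce⁴⁺] in the numerator gives [Ce⁴⁺] = 0.031 M.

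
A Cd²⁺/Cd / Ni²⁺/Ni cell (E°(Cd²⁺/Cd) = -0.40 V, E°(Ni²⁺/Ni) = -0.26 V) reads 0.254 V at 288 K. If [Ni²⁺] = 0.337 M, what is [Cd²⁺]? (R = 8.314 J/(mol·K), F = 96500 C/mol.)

From the Nernst equation, ln Q = nF(E° − E)/RT = 2×96500×(0.14 − 0.254)/(8.314×288) = -9.189, so Q = 1.02 × 10^-4.
With Q = [Cd²⁺]/[Ni²⁺] and the known concentrations, [Cd²⁺] in the numerator gives [Cd²⁺] = 3.4 × 10^-5 M.

3.4 × 10^-5 M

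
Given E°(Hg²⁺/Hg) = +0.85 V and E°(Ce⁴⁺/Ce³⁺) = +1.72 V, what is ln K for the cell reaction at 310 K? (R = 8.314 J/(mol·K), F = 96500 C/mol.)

ln K = 65.1

E°_cell = +1.72 − (+0.85) = 0.87 V, with n = 2 electrons transferred.
At equilibrium E = 0, so the Nernst equation gives ln K = nFE°/RT = (2)(96500)(0.87)/((8.314)(310)) = 65.15.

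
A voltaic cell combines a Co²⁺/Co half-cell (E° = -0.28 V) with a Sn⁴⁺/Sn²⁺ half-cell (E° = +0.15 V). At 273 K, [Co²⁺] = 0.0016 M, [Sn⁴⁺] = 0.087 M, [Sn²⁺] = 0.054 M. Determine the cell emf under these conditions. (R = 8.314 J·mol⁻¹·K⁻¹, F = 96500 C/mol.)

The Sn⁴⁺/Sn²⁺ couple has the higher reduction potential and acts as the cathode, so E°_cell = +0.15 − (-0.28) = 0.43 V.
Balancing electrons gives n = 2; the reaction quotient is Q = [Co²⁺]·[Sn²⁺]/[Sn⁴⁺] = 9.93 × 10^-4.
E = E° − (RT/nF) ln Q = 0.43 − (8.314×273)/(2×96500) × (-6.915) = 0.430 + 0.081 = 0.511 V.

0.511 V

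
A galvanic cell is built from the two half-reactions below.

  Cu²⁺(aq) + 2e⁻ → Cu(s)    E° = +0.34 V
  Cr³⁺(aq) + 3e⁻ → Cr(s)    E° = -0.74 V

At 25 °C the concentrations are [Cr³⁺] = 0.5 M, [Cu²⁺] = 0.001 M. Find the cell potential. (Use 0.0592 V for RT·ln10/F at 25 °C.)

The Cu²⁺/Cu couple has the higher reduction potential and acts as the cathode, so E°_cell = +0.34 − (-0.74) = 1.08 V.
Balancing electrons gives n = 6; the reaction quotient is Q = [Cr³⁺]^2/[Cu²⁺]^3 = 2.5 × 10^8.
At 25 °C, E = E° − (0.0592/n) log Q = 1.08 − (0.0592/6)(8.398) = 1.080 − 0.083 = 0.997 V.

0.997 V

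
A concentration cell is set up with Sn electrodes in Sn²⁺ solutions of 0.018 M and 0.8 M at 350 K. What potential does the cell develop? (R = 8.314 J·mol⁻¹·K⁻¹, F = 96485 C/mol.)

0.057 V

Both half-cells are Sn²⁺/Sn, so E°_cell = 0. The concentrated side is the cathode; the cell reaction moves Sn²⁺ from high to low concentration with n = 2.
Q = [Sn²⁺]_dilute/[Sn²⁺]_conc = 0.018/0.8 = 0.0225.
E = 0 − (RT/nF) ln Q = −((8.314×350)/(2×96485))(-3.794) = 0.0572 V.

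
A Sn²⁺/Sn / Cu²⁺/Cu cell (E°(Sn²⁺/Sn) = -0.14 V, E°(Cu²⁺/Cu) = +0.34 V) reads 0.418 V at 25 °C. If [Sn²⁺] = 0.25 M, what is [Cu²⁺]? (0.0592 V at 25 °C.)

From the Nernst equation, log Q = n(E° − E)/0.0592 = 2(0.48 − 0.418)/0.0592 = 2.095, so Q = 124.
With Q = [Sn²⁺]/[Cu²⁺] and the known concentrations, [Cu²⁺] in the denominator gives [Cu²⁺] = 0.002 M.

0.002 M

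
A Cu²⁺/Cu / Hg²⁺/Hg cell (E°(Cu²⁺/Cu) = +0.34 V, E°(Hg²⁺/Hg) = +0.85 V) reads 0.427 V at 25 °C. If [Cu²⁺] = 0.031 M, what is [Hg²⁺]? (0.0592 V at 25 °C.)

From the Nernst equation, log Q = n(E° − E)/0.0592 = 2(0.51 − 0.427)/0.0592 = 2.804, so Q = 637.
With Q = [Cu²⁺]/[Hg²⁺] and the known concentrations, [Hg²⁺] in the denominator gives [Hg²⁺] = 4.9 × 10^-5 M.

4.9 × 10^-5 M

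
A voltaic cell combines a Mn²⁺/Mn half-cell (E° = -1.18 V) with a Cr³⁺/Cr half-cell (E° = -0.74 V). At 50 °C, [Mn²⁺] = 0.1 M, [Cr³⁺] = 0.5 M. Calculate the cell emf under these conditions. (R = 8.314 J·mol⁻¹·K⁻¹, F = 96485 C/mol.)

The Cr³⁺/Cr couple has the higher reduction potential and acts as the cathode, so E°_cell = -0.74 − (-1.18) = 0.44 V.
Balancing electrons gives n = 6; the reaction quotient is Q = [Mn²⁺]^3/[Cr³⁺]^2 = 0.00400.
E = E° − (RT/nF) ln Q = 0.44 − (8.314×323)/(6×96485) × (-5.521) = 0.440 + 0.026 = 0.466 V.

0.466 V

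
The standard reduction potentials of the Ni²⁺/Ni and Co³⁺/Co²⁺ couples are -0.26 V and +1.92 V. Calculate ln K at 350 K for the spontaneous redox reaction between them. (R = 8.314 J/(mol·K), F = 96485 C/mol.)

E°_cell = +1.92 − (-0.26) = 2.18 V, with n = 2 electrons transferred.
At equilibrium E = 0, so the Nernst equation gives ln K = nFE°/RT = (2)(96485)(2.18)/((8.314)(350)) = 144.57.

ln K = 144.6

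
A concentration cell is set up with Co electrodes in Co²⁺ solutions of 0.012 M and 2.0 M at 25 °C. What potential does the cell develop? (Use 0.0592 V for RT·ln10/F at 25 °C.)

0.066 V

Both half-cells are Co²⁺/Co, so E°_cell = 0. The concentrated side is the cathode; the cell reaction moves Co²⁺ from high to low concentration with n = 2.
Q = [Co²⁺]_dilute/[Co²⁺]_conc = 0.012/2.0 = 0.00600.
E = 0 − (0.0592/2) log Q = −(0.0592/2)(-2.222) = 0.0658 V.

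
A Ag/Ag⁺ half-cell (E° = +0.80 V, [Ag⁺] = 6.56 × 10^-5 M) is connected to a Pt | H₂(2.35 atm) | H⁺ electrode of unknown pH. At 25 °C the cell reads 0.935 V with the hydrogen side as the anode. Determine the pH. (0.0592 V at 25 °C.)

pH = 6.28

E°_cell = 0.80 V and n = 2.
log Q = n(E° − E)/0.0592 = 2×(0.80 − 0.935)/0.0592 = -4.561.
With Q = [H⁺]^2 / ([Ag⁺]^2·P(H₂)), solving for [H⁺] gives log[H⁺] = -6.278, so pH = 6.28.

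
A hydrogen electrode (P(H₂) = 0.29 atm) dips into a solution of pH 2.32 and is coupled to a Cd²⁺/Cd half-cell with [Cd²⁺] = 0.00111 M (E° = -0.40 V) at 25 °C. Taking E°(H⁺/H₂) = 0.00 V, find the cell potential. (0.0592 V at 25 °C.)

0.37 V

The hydrogen couple is the cathode, so E°_cell = 0.40 V; n = 2.
[H⁺] = 10^(−2.32) = 0.0048 M, and Q = [Cd²⁺]·P(H₂) / [H⁺]^2 = 14.1.
E = E° − (0.0592/2) log Q = 0.40 − (0.0592/2)(1.148) = 0.366 V.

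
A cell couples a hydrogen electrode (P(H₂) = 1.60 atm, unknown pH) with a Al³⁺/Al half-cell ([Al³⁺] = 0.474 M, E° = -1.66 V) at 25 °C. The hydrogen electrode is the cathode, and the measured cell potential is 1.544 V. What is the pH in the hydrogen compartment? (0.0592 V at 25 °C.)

pH = 1.97

E°_cell = 1.66 V and n = 6.
log Q = n(E° − E)/0.0592 = 6×(1.66 − 1.544)/0.0592 = 11.757.
With Q = [Al³⁺]^2·P(H₂)^3 / [H⁺]^6, solving for [H⁺] gives log[H⁺] = -1.965, so pH = 1.97.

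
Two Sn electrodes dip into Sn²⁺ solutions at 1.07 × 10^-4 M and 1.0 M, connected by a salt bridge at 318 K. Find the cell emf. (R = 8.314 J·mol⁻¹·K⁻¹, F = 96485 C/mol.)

0.13 V

Both half-cells are Sn²⁺/Sn, so E°_cell = 0. The concentrated side is the cathode; the cell reaction moves Sn²⁺ from high to low concentration with n = 2.
Q = [Sn²⁺]_dilute/[Sn²⁺]_conc = 1.07 × 10^-4/1.0 = 1.07 × 10^-4.
E = 0 − (RT/nF) ln Q = −((8.314×318)/(2×96485))(-9.143) = 0.1253 V.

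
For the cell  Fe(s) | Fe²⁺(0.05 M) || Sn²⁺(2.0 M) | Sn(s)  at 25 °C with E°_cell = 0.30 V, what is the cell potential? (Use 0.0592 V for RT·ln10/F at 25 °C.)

0.347 V

Balancing electrons gives n = 2; the reaction quotient is Q = [Fe²⁺]/[Sn²⁺] = 0.0250.
At 25 °C, E = E° − (0.0592/n) log Q = 0.30 − (0.0592/2)(-1.602) = 0.300 + 0.047 = 0.347 V.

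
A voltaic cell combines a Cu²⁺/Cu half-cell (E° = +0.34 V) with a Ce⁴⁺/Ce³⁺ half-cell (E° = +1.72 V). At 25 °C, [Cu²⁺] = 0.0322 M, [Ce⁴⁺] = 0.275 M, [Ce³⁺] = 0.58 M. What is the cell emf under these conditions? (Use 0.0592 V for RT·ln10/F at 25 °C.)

The Ce⁴⁺/Ce³⁺ couple has the higher reduction potential and acts as the cathode, so E°_cell = +1.72 − (+0.34) = 1.38 V.
Balancing electrons gives n = 2; the reaction quotient is Q = [Cu²⁺]·[Ce³⁺]^2/[Ce⁴⁺]^2 = 0.143.
At 25 °C, E = E° − (0.0592/n) log Q = 1.38 − (0.0592/2)(-0.844) = 1.380 + 0.025 = 1.405 V.

1.40 V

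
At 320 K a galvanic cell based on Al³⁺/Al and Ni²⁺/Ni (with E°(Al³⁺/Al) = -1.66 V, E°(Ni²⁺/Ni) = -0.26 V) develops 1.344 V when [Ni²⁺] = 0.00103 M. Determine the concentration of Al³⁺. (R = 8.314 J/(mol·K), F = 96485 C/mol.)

From the Nernst equation, ln Q = nF(E° − E)/RT = 6×96485×(1.40 − 1.344)/(8.314×320) = 12.185, so Q = 1.96 × 10^5.
With Q = [Al³⁺]^2/[Ni²⁺]^3 and the known concentrations, [Al³⁺]^2 in the numerator gives [Al³⁺] = 0.015 M.

0.015 M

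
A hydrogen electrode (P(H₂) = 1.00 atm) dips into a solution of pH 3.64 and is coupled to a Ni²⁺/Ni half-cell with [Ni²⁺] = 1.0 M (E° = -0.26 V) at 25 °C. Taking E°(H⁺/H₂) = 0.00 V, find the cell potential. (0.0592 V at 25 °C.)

0.045 V

The hydrogen couple is the cathode, so E°_cell = 0.26 V; n = 2.
[H⁺] = 10^(−3.64) = 2.3 × 10^-4 M, and Q = [Ni²⁺]·P(H₂) / [H⁺]^2 = 1.91 × 10^7.
E = E° − (0.0592/2) log Q = 0.26 − (0.0592/2)(7.280) = 0.045 V.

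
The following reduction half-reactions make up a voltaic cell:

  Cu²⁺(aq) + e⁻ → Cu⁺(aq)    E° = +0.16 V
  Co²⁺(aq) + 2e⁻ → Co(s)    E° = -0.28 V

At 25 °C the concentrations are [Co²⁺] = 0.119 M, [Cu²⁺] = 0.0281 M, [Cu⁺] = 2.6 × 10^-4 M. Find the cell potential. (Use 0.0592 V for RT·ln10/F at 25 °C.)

The Cu²⁺/Cu⁺ couple has the higher reduction potential and acts as the cathode, so E°_cell = +0.16 − (-0.28) = 0.44 V.
Balancing electrons gives n = 2; the reaction quotient is Q = [Co²⁺]·[Cu⁺]^2/[Cu²⁺]^2 = 1.02 × 10^-5.
At 25 °C, E = E° − (0.0592/n) log Q = 0.44 − (0.0592/2)(-4.992) = 0.440 + 0.148 = 0.588 V.

0.588 V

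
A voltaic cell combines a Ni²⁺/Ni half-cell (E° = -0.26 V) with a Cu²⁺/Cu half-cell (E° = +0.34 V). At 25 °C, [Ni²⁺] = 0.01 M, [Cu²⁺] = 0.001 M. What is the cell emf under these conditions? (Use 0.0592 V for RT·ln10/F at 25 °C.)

The Cu²⁺/Cu couple has the higher reduction potential and acts as the cathode, so E°_cell = +0.34 − (-0.26) = 0.60 V.
Balancing electrons gives n = 2; the reaction quotient is Q = [Ni²⁺]/[Cu²⁺] = 10.0.
At 25 °C, E = E° − (0.0592/n) log Q = 0.60 − (0.0592/2)(1.000) = 0.600 − 0.030 = 0.570 V.

0.570 V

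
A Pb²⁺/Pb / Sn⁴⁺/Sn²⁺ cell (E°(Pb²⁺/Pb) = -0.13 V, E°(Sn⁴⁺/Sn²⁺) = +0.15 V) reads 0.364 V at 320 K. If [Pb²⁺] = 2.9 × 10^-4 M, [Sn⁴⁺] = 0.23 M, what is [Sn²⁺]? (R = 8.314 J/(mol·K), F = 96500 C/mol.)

From the Nernst equation, ln Q = nF(E° − E)/RT = 2×96500×(0.28 − 0.364)/(8.314×320) = -6.094, so Q = 0.00226.
With Q = [Pb²⁺]·[Sn²⁺]/[Sn⁴⁺] and the known concentrations, [Sn²⁺] in the numerator gives [Sn²⁺] = 1.8 M.

1.8 M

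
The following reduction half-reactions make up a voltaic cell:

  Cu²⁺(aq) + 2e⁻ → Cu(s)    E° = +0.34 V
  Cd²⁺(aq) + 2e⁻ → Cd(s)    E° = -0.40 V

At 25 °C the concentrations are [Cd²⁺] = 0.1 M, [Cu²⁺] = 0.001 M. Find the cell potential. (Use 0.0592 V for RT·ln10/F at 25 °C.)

The Cu²⁺/Cu couple has the higher reduction potential and acts as the cathode, so E°_cell = +0.34 − (-0.40) = 0.74 V.
Balancing electrons gives n = 2; the reaction quotient is Q = [Cd²⁺]/[Cu²⁺] = 100.
At 25 °C, E = E° − (0.0592/n) log Q = 0.74 − (0.0592/2)(2.000) = 0.740 − 0.059 = 0.681 V.

0.681 V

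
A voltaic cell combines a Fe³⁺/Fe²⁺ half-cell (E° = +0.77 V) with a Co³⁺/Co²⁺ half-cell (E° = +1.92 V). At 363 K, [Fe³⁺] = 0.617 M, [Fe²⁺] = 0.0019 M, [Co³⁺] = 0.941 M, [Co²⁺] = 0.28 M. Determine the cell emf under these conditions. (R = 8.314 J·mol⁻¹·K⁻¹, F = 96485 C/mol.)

1.01 V

The Co³⁺/Co²⁺ couple has the higher reduction potential and acts as the cathode, so E°_cell = +1.92 − (+0.77) = 1.15 V.
Balancing electrons gives n = 1; the reaction quotient is Q = [Fe³⁺]·[Co²⁺]/([Fe²⁺]·[Co³⁺]) = 96.6.
E = E° − (RT/nF) ln Q = 1.15 − (8.314×363)/(1×96485) × (4.571) = 1.150 − 0.143 = 1.007 V.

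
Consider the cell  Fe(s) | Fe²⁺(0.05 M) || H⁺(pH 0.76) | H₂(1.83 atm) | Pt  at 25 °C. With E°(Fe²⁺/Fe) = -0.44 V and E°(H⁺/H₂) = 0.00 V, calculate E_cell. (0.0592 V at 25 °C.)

The hydrogen couple is the cathode, so E°_cell = 0.44 V; n = 2.
[H⁺] = 10^(−0.76) = 0.17 M, and Q = [Fe²⁺]·P(H₂) / [H⁺]^2 = 3.03.
E = E° − (0.0592/2) log Q = 0.44 − (0.0592/2)(0.481) = 0.426 V.

0.43 V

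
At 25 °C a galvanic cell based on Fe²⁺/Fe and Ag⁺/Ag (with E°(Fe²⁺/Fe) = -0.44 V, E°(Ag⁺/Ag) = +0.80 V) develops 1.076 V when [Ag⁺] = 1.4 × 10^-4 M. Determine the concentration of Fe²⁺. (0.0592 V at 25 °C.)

From the Nernst equation, log Q = n(E° − E)/0.0592 = 2(1.24 − 1.076)/0.0592 = 5.541, so Q = 3.47 × 10^5.
With Q = [Fe²⁺]/[Ag⁺]^2 and the known concentrations, [Fe²⁺] in the numerator gives [Fe²⁺] = 0.0068 M.

0.0068 M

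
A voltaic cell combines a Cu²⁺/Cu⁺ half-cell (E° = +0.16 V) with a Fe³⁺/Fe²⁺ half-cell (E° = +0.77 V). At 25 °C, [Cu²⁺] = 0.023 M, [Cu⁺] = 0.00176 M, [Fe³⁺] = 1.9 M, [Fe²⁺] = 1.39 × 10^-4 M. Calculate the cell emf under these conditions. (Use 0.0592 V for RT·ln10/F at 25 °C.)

0.789 V

The Fe³⁺/Fe²⁺ couple has the higher reduction potential and acts as the cathode, so E°_cell = +0.77 − (+0.16) = 0.61 V.
Balancing electrons gives n = 1; the reaction quotient is Q = [Cu²⁺]·[Fe²⁺]/([Cu⁺]·[Fe³⁺]) = 9.56 × 10^-4.
At 25 °C, E = E° − (0.0592/n) log Q = 0.61 − (0.0592/1)(-3.020) = 0.610 + 0.179 = 0.789 V.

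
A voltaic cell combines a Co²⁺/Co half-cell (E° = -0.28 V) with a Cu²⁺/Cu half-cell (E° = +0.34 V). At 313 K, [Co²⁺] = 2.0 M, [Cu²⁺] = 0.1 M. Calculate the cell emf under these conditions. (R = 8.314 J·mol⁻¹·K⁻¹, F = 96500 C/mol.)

The Cu²⁺/Cu couple has the higher reduction potential and acts as the cathode, so E°_cell = +0.34 − (-0.28) = 0.62 V.
Balancing electrons gives n = 2; the reaction quotient is Q = [Co²⁺]/[Cu²⁺] = 20.0.
E = E° − (RT/nF) ln Q = 0.62 − (8.314×313)/(2×96500) × (2.996) = 0.620 − 0.040 = 0.580 V.

0.580 V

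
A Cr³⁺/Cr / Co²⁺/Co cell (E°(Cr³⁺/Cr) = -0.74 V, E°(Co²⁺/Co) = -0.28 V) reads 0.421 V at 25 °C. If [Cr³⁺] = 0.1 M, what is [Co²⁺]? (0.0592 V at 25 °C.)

From the Nernst equation, log Q = n(E° − E)/0.0592 = 6(0.46 − 0.421)/0.0592 = 3.953, so Q = 8970.
With Q = [Cr³⁺]^2/[Co²⁺]^3 and the known concentrations, [Co²⁺]^3 in the denominator gives [Co²⁺] = 0.01 M.

0.01 M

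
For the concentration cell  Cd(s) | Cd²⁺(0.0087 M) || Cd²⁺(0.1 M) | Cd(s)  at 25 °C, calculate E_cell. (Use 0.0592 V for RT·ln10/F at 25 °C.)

0.031 V

Both half-cells are Cd²⁺/Cd, so E°_cell = 0. The concentrated side is the cathode; the cell reaction moves Cd²⁺ from high to low concentration with n = 2.
Q = [Cd²⁺]_dilute/[Cd²⁺]_conc = 0.0087/0.1 = 0.0870.
E = 0 − (0.0592/2) log Q = −(0.0592/2)(-1.060) = 0.0314 V.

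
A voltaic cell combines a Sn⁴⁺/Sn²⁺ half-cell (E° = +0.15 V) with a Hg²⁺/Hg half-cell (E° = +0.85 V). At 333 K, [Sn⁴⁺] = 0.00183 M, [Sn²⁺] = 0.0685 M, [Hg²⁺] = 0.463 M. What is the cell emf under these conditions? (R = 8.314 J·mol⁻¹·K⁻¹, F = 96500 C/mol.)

0.741 V

The Hg²⁺/Hg couple has the higher reduction potential and acts as the cathode, so E°_cell = +0.85 − (+0.15) = 0.70 V.
Balancing electrons gives n = 2; the reaction quotient is Q = [Sn⁴⁺]/([Sn²⁺]·[Hg²⁺]) = 0.0577.
E = E° − (RT/nF) ln Q = 0.70 − (8.314×333)/(2×96500) × (-2.852) = 0.700 + 0.041 = 0.741 V.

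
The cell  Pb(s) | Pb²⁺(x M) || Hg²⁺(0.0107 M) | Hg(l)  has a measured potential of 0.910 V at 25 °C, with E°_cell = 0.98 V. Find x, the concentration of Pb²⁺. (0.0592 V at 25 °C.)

From the Nernst equation, log Q = n(E° − E)/0.0592 = 2(0.98 − 0.910)/0.0592 = 2.365, so Q = 232.
With Q = [Pb²⁺]/[Hg²⁺] and the known concentrations, [Pb²⁺] in the numerator gives [Pb²⁺] = 2.5 M.

2.5 M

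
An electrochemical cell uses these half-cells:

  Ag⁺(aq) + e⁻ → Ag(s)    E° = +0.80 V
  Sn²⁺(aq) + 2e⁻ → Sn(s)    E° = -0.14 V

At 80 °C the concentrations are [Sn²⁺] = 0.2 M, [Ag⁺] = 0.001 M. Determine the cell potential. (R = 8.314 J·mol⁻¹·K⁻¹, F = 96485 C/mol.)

0.754 V

The Ag⁺/Ag couple has the higher reduction potential and acts as the cathode, so E°_cell = +0.80 − (-0.14) = 0.94 V.
Balancing electrons gives n = 2; the reaction quotient is Q = [Sn²⁺]/[Ag⁺]^2 = 2 × 10^5.
E = E° − (RT/nF) ln Q = 0.94 − (8.314×353)/(2×96485) × (12.206) = 0.940 − 0.186 = 0.754 V.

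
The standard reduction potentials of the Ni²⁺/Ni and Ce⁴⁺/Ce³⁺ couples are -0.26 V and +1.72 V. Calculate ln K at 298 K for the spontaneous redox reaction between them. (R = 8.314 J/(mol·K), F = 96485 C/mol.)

ln K = 154.2

E°_cell = +1.72 − (-0.26) = 1.98 V, with n = 2 electrons transferred.
At equilibrium E = 0, so the Nernst equation gives ln K = nFE°/RT = (2)(96485)(1.98)/((8.314)(298)) = 154.22.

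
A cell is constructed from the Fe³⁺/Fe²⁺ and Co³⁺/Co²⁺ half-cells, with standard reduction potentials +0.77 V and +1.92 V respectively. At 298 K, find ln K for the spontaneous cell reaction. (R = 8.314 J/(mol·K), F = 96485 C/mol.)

ln K = 44.8

E°_cell = +1.92 − (+0.77) = 1.15 V, with n = 1 electron transferred.
At equilibrium E = 0, so the Nernst equation gives ln K = nFE°/RT = (1)(96485)(1.15)/((8.314)(298)) = 44.78.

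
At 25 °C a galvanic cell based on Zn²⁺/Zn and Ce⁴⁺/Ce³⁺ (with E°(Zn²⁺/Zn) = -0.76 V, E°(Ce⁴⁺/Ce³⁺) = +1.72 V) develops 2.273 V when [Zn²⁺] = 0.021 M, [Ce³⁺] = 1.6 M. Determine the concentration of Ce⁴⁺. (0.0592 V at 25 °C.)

7.4 × 10^-5 M

From the Nernst equation, log Q = n(E° − E)/0.0592 = 2(2.48 − 2.273)/0.0592 = 6.993, so Q = 9.85 × 10^6.
With Q = [Zn²⁺]·[Ce³⁺]^2/[Ce⁴⁺]^2 and the known concentrations, [Ce⁴⁺]^2 in the denominator gives [Ce⁴⁺] = 7.4 × 10^-5 M.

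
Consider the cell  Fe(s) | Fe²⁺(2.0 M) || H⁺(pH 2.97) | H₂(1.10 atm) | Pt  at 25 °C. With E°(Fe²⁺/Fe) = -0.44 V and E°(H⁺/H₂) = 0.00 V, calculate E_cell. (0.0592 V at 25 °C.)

The hydrogen couple is the cathode, so E°_cell = 0.44 V; n = 2.
[H⁺] = 10^(−2.97) = 0.0011 M, and Q = [Fe²⁺]·P(H₂) / [H⁺]^2 = 1.92 × 10^6.
E = E° − (0.0592/2) log Q = 0.44 − (0.0592/2)(6.282) = 0.254 V.

0.25 V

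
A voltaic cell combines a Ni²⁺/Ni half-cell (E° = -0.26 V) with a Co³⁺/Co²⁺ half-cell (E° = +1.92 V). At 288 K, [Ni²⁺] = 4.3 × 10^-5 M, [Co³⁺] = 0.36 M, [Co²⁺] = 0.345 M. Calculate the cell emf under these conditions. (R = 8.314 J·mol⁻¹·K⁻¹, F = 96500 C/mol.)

The Co³⁺/Co²⁺ couple has the higher reduction potential and acts as the cathode, so E°_cell = +1.92 − (-0.26) = 2.18 V.
Balancing electrons gives n = 2; the reaction quotient is Q = [Ni²⁺]·[Co²⁺]^2/[Co³⁺]^2 = 3.95 × 10^-5.
E = E° − (RT/nF) ln Q = 2.18 − (8.314×288)/(2×96500) × (-10.139) = 2.180 + 0.126 = 2.306 V.

2.31 V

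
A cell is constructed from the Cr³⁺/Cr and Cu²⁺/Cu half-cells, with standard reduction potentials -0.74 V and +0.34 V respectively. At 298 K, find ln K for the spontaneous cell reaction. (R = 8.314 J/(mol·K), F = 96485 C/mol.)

E°_cell = +0.34 − (-0.74) = 1.08 V, with n = 6 electrons transferred.
At equilibrium E = 0, so the Nernst equation gives ln K = nFE°/RT = (6)(96485)(1.08)/((8.314)(298)) = 252.35.

ln K = 252.4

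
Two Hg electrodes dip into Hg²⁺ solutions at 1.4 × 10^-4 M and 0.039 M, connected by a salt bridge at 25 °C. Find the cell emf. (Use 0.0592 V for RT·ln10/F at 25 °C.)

0.072 V

Both half-cells are Hg²⁺/Hg, so E°_cell = 0. The concentrated side is the cathode; the cell reaction moves Hg²⁺ from high to low concentration with n = 2.
Q = [Hg²⁺]_dilute/[Hg²⁺]_conc = 1.4 × 10^-4/0.039 = 0.00359.
E = 0 − (0.0592/2) log Q = −(0.0592/2)(-2.445) = 0.0724 V.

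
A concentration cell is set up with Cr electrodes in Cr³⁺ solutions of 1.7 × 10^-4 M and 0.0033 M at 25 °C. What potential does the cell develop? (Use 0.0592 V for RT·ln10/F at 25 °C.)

0.025 V

Both half-cells are Cr³⁺/Cr, so E°_cell = 0. The concentrated side is the cathode; the cell reaction moves Cr³⁺ from high to low concentration with n = 3.
Q = [Cr³⁺]_dilute/[Cr³⁺]_conc = 1.7 × 10^-4/0.0033 = 0.0515.
E = 0 − (0.0592/3) log Q = −(0.0592/3)(-1.288) = 0.0254 V.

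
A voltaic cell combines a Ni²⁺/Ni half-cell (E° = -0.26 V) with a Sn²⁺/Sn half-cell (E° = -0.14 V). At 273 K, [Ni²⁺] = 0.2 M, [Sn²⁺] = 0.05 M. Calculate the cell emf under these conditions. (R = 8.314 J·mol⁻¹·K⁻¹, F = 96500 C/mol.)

The Sn²⁺/Sn couple has the higher reduction potential and acts as the cathode, so E°_cell = -0.14 − (-0.26) = 0.12 V.
Balancing electrons gives n = 2; the reaction quotient is Q = [Ni²⁺]/[Sn²⁺] = 4.00.
E = E° − (RT/nF) ln Q = 0.12 − (8.314×273)/(2×96500) × (1.386) = 0.120 − 0.016 = 0.104 V.

0.104 V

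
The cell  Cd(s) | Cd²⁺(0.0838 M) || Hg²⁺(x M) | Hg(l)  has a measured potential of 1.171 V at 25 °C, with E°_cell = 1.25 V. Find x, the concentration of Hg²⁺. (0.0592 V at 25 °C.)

1.8 × 10^-4 M

From the Nernst equation, log Q = n(E° − E)/0.0592 = 2(1.25 − 1.171)/0.0592 = 2.669, so Q = 467.
With Q = [Cd²⁺]/[Hg²⁺] and the known concentrations, [Hg²⁺] in the denominator gives [Hg²⁺] = 1.8 × 10^-4 M.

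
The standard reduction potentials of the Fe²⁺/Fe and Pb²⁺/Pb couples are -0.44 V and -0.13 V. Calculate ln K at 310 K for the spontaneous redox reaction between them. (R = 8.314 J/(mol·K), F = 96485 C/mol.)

E°_cell = -0.13 − (-0.44) = 0.31 V, with n = 2 electrons transferred.
At equilibrium E = 0, so the Nernst equation gives ln K = nFE°/RT = (2)(96485)(0.31)/((8.314)(310)) = 23.21.

ln K = 23.2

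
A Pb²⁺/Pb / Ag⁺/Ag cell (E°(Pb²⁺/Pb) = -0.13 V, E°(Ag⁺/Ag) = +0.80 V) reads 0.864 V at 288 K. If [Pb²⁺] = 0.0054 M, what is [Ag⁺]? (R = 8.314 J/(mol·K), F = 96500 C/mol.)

0.0051 M

From the Nernst equation, ln Q = nF(E° − E)/RT = 2×96500×(0.93 − 0.864)/(8.314×288) = 5.320, so Q = 204.
With Q = [Pb²⁺]/[Ag⁺]^2 and the known concentrations, [Ag⁺]^2 in the denominator gives [Ag⁺] = 0.0051 M.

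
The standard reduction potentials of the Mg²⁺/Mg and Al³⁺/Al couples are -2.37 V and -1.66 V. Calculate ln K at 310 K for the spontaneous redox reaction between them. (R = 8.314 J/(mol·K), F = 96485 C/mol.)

E°_cell = -1.66 − (-2.37) = 0.71 V, with n = 6 electrons transferred.
At equilibrium E = 0, so the Nernst equation gives ln K = nFE°/RT = (6)(96485)(0.71)/((8.314)(310)) = 159.48.

ln K = 159.5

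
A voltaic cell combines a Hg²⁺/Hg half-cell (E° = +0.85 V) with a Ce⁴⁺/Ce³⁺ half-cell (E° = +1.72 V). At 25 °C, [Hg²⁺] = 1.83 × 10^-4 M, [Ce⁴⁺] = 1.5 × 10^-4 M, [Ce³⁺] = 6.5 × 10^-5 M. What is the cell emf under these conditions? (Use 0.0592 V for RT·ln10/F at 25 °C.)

The Ce⁴⁺/Ce³⁺ couple has the higher reduction potential and acts as the cathode, so E°_cell = +1.72 − (+0.85) = 0.87 V.
Balancing electrons gives n = 2; the reaction quotient is Q = [Hg²⁺]·[Ce³⁺]^2/[Ce⁴⁺]^2 = 3.44 × 10^-5.
At 25 °C, E = E° − (0.0592/n) log Q = 0.87 − (0.0592/2)(-4.464) = 0.870 + 0.132 = 1.002 V.

1.00 V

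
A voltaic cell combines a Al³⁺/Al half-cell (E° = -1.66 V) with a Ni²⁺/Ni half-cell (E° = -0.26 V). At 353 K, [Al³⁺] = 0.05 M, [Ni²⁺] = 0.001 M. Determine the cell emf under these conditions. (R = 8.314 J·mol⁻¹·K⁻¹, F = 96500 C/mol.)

The Ni²⁺/Ni couple has the higher reduction potential and acts as the cathode, so E°_cell = -0.26 − (-1.66) = 1.40 V.
Balancing electrons gives n = 6; the reaction quotient is Q = [Al³⁺]^2/[Ni²⁺]^3 = 2.5 × 10^6.
E = E° − (RT/nF) ln Q = 1.40 − (8.314×353)/(6×96500) × (14.732) = 1.400 − 0.075 = 1.325 V.

1.33 V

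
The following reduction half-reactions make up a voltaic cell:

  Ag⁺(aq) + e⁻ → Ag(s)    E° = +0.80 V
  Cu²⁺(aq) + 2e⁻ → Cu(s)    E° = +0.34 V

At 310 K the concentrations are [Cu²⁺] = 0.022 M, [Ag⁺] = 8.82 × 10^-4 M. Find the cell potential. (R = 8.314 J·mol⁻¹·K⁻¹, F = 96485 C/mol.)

0.323 V

The Ag⁺/Ag couple has the higher reduction potential and acts as the cathode, so E°_cell = +0.80 − (+0.34) = 0.46 V.
Balancing electrons gives n = 2; the reaction quotient is Q = [Cu²⁺]/[Ag⁺]^2 = 2.83 × 10^4.
E = E° − (RT/nF) ln Q = 0.46 − (8.314×310)/(2×96485) × (10.250) = 0.460 − 0.137 = 0.323 V.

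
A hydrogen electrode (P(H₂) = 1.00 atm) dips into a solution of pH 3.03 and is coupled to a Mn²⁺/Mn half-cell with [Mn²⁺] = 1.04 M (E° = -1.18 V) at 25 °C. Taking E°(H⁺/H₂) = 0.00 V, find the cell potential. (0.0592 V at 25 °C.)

1.00 V

The hydrogen couple is the cathode, so E°_cell = 1.18 V; n = 2.
[H⁺] = 10^(−3.03) = 9.3 × 10^-4 M, and Q = [Mn²⁺]·P(H₂) / [H⁺]^2 = 1.19 × 10^6.
E = E° − (0.0592/2) log Q = 1.18 − (0.0592/2)(6.077) = 1.000 V.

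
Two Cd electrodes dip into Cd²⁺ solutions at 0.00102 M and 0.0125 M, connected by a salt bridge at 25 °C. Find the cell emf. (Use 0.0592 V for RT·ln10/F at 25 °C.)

0.032 V

Both half-cells are Cd²⁺/Cd, so E°_cell = 0. The concentrated side is the cathode; the cell reaction moves Cd²⁺ from high to low concentration with n = 2.
Q = [Cd²⁺]_dilute/[Cd²⁺]_conc = 0.00102/0.0125 = 0.0816.
E = 0 − (0.0592/2) log Q = −(0.0592/2)(-1.088) = 0.0322 V.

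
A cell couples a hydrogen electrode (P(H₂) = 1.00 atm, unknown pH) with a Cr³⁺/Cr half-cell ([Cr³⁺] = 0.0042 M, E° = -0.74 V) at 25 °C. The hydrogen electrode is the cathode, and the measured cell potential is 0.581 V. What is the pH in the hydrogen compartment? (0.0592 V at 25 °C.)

pH = 3.48

E°_cell = 0.74 V and n = 6.
log Q = n(E° − E)/0.0592 = 6×(0.74 − 0.581)/0.0592 = 16.115.
With Q = [Cr³⁺]^2·P(H₂)^3 / [H⁺]^6, solving for [H⁺] gives log[H⁺] = -3.478, so pH = 3.48.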